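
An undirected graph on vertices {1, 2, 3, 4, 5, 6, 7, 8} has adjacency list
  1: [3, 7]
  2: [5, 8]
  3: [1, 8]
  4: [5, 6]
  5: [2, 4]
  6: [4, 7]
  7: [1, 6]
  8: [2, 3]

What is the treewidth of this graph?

A width-2 tree decomposition is:
Bags: B1 = {4, 6, 7}  B2 = {1, 4, 7}  B3 = {1, 3, 4}  B4 = {3, 4, 8}  B5 = {2, 4, 8}  B6 = {2, 4, 5}
Tree: B1–B2, B2–B3, B3–B4, B4–B5, B5–B6
Every bag has size at most 3, so the width is 3 − 1 = 2 and tw(G) ≤ 2. For the lower bound, G contains the cycle 4–6–7–1–3–8–2–5–4, so G is not a forest; only forests have treewidth ≤ 1, hence tw(G) ≥ 2. The upper and lower bounds meet at 2, so that is the treewidth.

2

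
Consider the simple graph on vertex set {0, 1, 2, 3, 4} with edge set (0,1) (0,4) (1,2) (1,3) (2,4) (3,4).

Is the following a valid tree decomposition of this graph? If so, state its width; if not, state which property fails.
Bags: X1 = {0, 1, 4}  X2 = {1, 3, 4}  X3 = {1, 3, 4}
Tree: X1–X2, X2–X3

A tree decomposition must satisfy three properties: every vertex lies in some bag; for every edge, both endpoints lie together in some bag; and for every vertex, the bags containing it form a connected subtree. Here vertex 2 appears in no bag, so the decomposition is invalid.

No — vertex 2 appears in no bag.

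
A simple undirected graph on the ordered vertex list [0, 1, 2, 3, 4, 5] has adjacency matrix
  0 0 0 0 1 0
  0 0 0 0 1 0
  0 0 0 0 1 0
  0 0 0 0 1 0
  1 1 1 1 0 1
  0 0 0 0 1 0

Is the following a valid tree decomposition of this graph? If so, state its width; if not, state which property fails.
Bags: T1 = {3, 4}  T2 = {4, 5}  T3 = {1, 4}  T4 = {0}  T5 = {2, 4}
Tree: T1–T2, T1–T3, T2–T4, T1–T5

A tree decomposition must satisfy three properties: every vertex lies in some bag; for every edge, both endpoints lie together in some bag; and for every vertex, the bags containing it form a connected subtree. Here edge (4,0) lies in no bag, so the decomposition is invalid.

No — edge (4,0) lies in no bag.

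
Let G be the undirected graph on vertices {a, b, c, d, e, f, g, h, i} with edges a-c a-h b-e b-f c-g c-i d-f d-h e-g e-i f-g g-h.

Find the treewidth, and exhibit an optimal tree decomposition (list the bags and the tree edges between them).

Treewidth 3.
One optimal decomposition is:
Bags: B1 = {b, e, f, i}  B2 = {e, f, g, i}  B3 = {c, f, g, i}  B4 = {c, d, f, g}  B5 = {c, d, g, h}  B6 = {a, c, d, h}
Tree: B1–B2, B2–B3, B3–B4, B4–B5, B5–B6

Each bag holds 4 vertices, so the decomposition has width 3, which upper-bounds the treewidth. For the lower bound: the 4 vertex sets {b,e,i}, {f}, {g}, {a,c,d,h} are disjoint, each induces a connected subgraph, and every pair is joined by at least one edge of G. Contracting each set to a single vertex therefore yields K_{4} as a minor, and since treewidth is minor-monotone, tw(G) ≥ tw(K_{4}) = 3. Hence tw(G) = 3 exactly.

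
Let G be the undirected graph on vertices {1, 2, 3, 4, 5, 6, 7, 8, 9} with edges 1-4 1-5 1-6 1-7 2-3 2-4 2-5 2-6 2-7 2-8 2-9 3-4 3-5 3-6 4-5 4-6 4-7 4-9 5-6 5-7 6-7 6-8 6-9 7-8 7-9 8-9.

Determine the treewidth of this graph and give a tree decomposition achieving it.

Treewidth 4.
One such decomposition:
Bags: B1 = {2, 4, 6, 7, 9}  B2 = {2, 4, 5, 6, 7}  B3 = {2, 6, 7, 8, 9}  B4 = {1, 4, 5, 6, 7}  B5 = {2, 3, 4, 5, 6}
Tree: B1–B2, B1–B3, B2–B4, B2–B5

Every bag has size at most 5, so the width is 5 − 1 = 4 and tw(G) ≤ 4. For the lower bound, the 5 vertices {1, 4, 5, 6, 7} are pairwise adjacent, and any tree decomposition puts a clique entirely inside one bag — forcing width ≥ 4. Combining the bounds, tw(G) = 4.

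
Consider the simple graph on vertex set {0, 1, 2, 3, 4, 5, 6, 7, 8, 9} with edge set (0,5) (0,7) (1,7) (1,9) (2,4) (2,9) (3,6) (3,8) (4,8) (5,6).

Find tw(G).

2

A width-2 tree decomposition is:
Bags: B1 = {3, 6, 8}  B2 = {5, 6, 8}  B3 = {0, 5, 8}  B4 = {0, 7, 8}  B5 = {1, 7, 8}  B6 = {1, 8, 9}  B7 = {2, 8, 9}  B8 = {2, 4, 8}
Tree: B1–B2, B2–B3, B3–B4, B4–B5, B5–B6, B6–B7, B7–B8
Every bag has size at most 3, so the width is 3 − 1 = 2 and tw(G) ≤ 2. Since 8–3–6–5–0–7–1–9–2–4–8 is a cycle in G, G is not acyclic. Forests are exactly the graphs of treewidth ≤ 1, so tw(G) ≥ 2. The upper and lower bounds meet at 2, so that is the treewidth.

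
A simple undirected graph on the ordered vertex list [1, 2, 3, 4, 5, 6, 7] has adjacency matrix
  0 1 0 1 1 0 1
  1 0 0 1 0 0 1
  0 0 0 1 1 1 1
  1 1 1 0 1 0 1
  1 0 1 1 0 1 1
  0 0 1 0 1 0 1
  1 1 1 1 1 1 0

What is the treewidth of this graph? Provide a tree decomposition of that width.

Treewidth 3.
Bags: B1 = {1, 4, 5, 7}  B2 = {3, 4, 5, 7}  B3 = {1, 2, 4, 7}  B4 = {3, 5, 6, 7}
Tree: B1–B2, B1–B3, B2–B4

Each bag holds 4 vertices, so the decomposition has width 3, which upper-bounds the treewidth. Conversely, {1, 2, 4, 7} is a clique of size 4, and the vertices of any clique must share a bag in every tree decomposition; so some bag has ≥ 4 vertices and tw(G) ≥ 3. Combining the bounds, tw(G) = 3.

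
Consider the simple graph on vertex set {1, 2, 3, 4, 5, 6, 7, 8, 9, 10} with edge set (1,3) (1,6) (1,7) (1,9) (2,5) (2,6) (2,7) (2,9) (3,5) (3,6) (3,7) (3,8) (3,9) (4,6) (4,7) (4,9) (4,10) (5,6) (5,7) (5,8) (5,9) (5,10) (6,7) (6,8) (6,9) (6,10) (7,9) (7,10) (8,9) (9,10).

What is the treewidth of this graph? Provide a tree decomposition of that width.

Treewidth 4.
One optimal decomposition is:
Bags: B1 = {3, 5, 6, 8, 9}  B2 = {3, 5, 6, 7, 9}  B3 = {5, 6, 7, 9, 10}  B4 = {2, 5, 6, 7, 9}  B5 = {1, 3, 6, 7, 9}  B6 = {4, 6, 7, 9, 10}
Tree: B1–B2, B2–B3, B2–B4, B2–B5, B3–B6

Every bag has size at most 5, so the width is 5 − 1 = 4 and tw(G) ≤ 4. Conversely, {3, 5, 6, 8, 9} is a clique of size 5, and the vertices of any clique must share a bag in every tree decomposition; so some bag has ≥ 5 vertices and tw(G) ≥ 4. The upper and lower bounds meet at 4, so that is the treewidth.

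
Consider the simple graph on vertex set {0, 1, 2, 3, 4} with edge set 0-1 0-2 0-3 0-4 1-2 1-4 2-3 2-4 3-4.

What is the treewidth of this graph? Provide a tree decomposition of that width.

Treewidth 3.
Bags: B1 = {0, 1, 2, 4}  B2 = {0, 2, 3, 4}
Tree: B1–B2

Each bag holds 4 vertices, so the decomposition has width 3, which upper-bounds the treewidth. On the other hand G contains the 4-clique {0, 1, 2, 4}. A clique must lie in a single bag of any decomposition, so no decomposition can have width below 3. Hence tw(G) = 3 exactly.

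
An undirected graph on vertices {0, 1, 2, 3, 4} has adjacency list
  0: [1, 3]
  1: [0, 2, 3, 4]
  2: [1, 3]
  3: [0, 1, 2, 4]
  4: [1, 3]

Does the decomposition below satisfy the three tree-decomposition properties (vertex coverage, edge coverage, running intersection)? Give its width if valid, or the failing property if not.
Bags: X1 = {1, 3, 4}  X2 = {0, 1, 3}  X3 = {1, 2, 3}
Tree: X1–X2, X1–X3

Checking the three conditions: (i) the bags cover all of {0, 1, 2, 3, 4}; (ii) for each edge, some bag contains both endpoints; (iii) the bags containing any fixed vertex form a subtree. All hold, so the decomposition is valid with width 3 − 1 = 2.

Yes; width 2.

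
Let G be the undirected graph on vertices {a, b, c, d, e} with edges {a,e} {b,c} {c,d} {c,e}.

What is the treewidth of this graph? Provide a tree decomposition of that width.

Every bag has size at most 2, so the width is 2 − 1 = 1 and tw(G) ≤ 1. Since G has at least one edge (e.g. e–c), it is not an edgeless graph, so tw(G) ≥ 1. The upper and lower bounds meet at 1, so that is the treewidth.

Treewidth 1.
One such decomposition:
Bags: B1 = {c, e}  B2 = {b, c}  B3 = {c, d}  B4 = {a, e}
Tree: B1–B2, B2–B3, B1–B4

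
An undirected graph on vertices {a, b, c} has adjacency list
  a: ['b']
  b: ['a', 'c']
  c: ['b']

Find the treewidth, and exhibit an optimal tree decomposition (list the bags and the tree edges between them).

Every bag has size at most 2, so the width is 2 − 1 = 1 and tw(G) ≤ 1. Since G has at least one edge (e.g. b–a), it is not an edgeless graph, so tw(G) ≥ 1. Combining the bounds, tw(G) = 1.

Treewidth 1.
One such decomposition:
Bags: B1 = {a, b}  B2 = {b, c}
Tree: B1–B2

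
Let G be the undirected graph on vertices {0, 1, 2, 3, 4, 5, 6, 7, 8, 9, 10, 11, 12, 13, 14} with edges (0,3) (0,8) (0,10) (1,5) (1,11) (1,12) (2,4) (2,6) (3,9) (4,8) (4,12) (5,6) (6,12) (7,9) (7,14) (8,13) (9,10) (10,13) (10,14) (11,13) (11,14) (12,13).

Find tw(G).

A width-3 tree decomposition is:
Bags: B1 = {3, 7, 9, 14}  B2 = {3, 9, 10, 14}  B3 = {0, 3, 10, 14}  B4 = {0, 10, 11, 14}  B5 = {0, 10, 11, 13}  B6 = {0, 8, 11, 13}  B7 = {1, 8, 11, 13}  B8 = {1, 8, 12, 13}  B9 = {1, 4, 8, 12}  B10 = {1, 4, 5, 12}  B11 = {4, 5, 6, 12}  B12 = {2, 4, 5, 6}
Tree: B1–B2, B2–B3, B3–B4, B4–B5, B5–B6, B6–B7, B7–B8, B8–B9, B9–B10, B10–B11, B11–B12
The largest bag has 4 vertices, giving width 3; this decomposition certifies tw(G) ≤ 3. For the lower bound: the 4 vertex sets {3,7,9}, {14}, {10}, {0,8,11,13} are disjoint, each induces a connected subgraph, and every pair is joined by at least one edge of G. Contracting each set to a single vertex therefore yields K_{4} as a minor, and since treewidth is minor-monotone, tw(G) ≥ tw(K_{4}) = 3. Combining the bounds, tw(G) = 3.

3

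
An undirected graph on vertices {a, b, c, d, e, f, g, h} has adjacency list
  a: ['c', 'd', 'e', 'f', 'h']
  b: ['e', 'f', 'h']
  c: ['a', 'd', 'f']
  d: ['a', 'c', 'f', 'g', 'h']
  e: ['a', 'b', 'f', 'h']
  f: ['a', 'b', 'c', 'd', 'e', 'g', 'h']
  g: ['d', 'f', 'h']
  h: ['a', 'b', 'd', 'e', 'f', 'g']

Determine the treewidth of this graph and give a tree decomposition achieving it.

Every bag has size at most 4, so the width is 4 − 1 = 3 and tw(G) ≤ 3. On the other hand G contains the 4-clique {d, f, g, h}. A clique must lie in a single bag of any decomposition, so no decomposition can have width below 3. Combining the bounds, tw(G) = 3.

Treewidth 3.
Bags: B1 = {d, f, g, h}  B2 = {a, d, f, h}  B3 = {a, e, f, h}  B4 = {a, c, d, f}  B5 = {b, e, f, h}
Tree: B1–B2, B2–B3, B2–B4, B3–B5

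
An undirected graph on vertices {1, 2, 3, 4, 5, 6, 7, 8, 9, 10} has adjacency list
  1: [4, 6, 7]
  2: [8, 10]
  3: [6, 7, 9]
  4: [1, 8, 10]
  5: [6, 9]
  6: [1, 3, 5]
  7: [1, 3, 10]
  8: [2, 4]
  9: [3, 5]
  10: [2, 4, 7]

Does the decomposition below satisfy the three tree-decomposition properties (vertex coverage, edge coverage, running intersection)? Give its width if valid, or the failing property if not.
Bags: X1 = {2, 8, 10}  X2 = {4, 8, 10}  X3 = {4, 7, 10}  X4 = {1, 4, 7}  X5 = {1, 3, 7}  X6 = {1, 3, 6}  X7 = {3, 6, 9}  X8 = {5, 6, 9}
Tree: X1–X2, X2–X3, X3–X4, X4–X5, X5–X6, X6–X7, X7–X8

Checking the three conditions: (i) the bags cover all of {1, 2, 3, 4, 5, 6, 7, 8, 9, 10}; (ii) for each edge, some bag contains both endpoints; (iii) the bags containing any fixed vertex form a subtree. All hold, so the decomposition is valid with width 3 − 1 = 2.

Yes; width 2.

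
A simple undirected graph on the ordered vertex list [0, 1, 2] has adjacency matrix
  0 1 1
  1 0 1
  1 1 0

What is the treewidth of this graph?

A width-2 tree decomposition is:
Bags: B1 = {0, 1, 2}
Tree: (single bag)
With just one bag of size 3, the width is 3 − 1 = 2, so tw(G) ≤ 2. Conversely, {0, 1, 2} is a clique of size 3, and the vertices of any clique must share a bag in every tree decomposition; so some bag has ≥ 3 vertices and tw(G) ≥ 2. The upper and lower bounds meet at 2, so that is the treewidth.

2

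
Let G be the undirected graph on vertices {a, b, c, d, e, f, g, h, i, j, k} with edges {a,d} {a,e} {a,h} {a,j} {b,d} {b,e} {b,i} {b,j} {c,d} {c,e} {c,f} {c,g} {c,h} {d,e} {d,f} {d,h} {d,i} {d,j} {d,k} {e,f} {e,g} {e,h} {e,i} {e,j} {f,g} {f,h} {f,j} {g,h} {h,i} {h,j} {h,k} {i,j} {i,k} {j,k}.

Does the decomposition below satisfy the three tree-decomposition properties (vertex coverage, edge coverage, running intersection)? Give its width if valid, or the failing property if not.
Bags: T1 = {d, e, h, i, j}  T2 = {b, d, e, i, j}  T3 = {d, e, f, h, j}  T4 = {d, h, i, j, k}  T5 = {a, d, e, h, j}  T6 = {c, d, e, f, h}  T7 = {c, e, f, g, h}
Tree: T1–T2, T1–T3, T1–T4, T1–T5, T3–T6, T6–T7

Vertex coverage: the bags together contain {a, b, c, d, e, f, g, h, i, j, k}, the full vertex set. Edge coverage: each edge of G has both endpoints in at least one bag. Running intersection: for every vertex, the bags containing it form a connected subtree. All three properties hold, so this is a valid tree decomposition of width max|bag| − 1 = 4, and hence tw(G) ≤ 4.

Yes; width 4.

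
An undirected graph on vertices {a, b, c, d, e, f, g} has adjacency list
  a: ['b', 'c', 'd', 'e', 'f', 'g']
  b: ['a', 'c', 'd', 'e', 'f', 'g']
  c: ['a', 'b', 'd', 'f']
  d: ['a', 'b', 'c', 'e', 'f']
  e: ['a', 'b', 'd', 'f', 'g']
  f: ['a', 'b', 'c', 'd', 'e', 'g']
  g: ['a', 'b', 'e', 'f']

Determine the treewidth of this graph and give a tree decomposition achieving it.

Treewidth 4.
One such decomposition:
Bags: B1 = {a, b, d, e, f}  B2 = {a, b, e, f, g}  B3 = {a, b, c, d, f}
Tree: B1–B2, B1–B3

Each bag holds 5 vertices, so the decomposition has width 4, which upper-bounds the treewidth. For the lower bound, the 5 vertices {a, b, d, e, f} are pairwise adjacent, and any tree decomposition puts a clique entirely inside one bag — forcing width ≥ 4. Therefore the treewidth is 4.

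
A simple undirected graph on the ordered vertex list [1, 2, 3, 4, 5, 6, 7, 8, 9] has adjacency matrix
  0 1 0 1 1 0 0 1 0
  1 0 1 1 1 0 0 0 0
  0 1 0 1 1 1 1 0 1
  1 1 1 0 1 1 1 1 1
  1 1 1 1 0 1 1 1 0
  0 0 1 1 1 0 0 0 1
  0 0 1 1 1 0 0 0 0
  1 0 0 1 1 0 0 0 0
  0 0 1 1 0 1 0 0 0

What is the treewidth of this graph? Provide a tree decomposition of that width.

Every bag has size at most 4, so the width is 4 − 1 = 3 and tw(G) ≤ 3. On the other hand G contains the 4-clique {3, 4, 6, 9}. A clique must lie in a single bag of any decomposition, so no decomposition can have width below 3. The upper and lower bounds meet at 3, so that is the treewidth.

Treewidth 3.
One such decomposition:
Bags: B1 = {2, 3, 4, 5}  B2 = {3, 4, 5, 6}  B3 = {1, 2, 4, 5}  B4 = {3, 4, 6, 9}  B5 = {3, 4, 5, 7}  B6 = {1, 4, 5, 8}
Tree: B1–B2, B1–B3, B2–B4, B2–B5, B3–B6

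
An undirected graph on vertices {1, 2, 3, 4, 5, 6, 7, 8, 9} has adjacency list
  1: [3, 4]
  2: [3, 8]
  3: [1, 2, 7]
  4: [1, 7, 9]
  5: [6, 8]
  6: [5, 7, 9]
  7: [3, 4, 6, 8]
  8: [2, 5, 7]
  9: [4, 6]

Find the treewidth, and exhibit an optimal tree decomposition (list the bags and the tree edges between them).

Every bag has size at most 4, so the width is 4 − 1 = 3 and tw(G) ≤ 3. For the lower bound: the 4 vertex sets {1,4,9}, {3}, {7}, {2,5,6,8} are disjoint, each induces a connected subgraph, and every pair is joined by at least one edge of G. Contracting each set to a single vertex therefore yields K_{4} as a minor, and since treewidth is minor-monotone, tw(G) ≥ tw(K_{4}) = 3. The upper and lower bounds meet at 3, so that is the treewidth.

Treewidth 3.
One optimal decomposition is:
Bags: B1 = {1, 3, 4, 9}  B2 = {3, 4, 7, 9}  B3 = {3, 6, 7, 9}  B4 = {2, 3, 6, 7}  B5 = {2, 6, 7, 8}  B6 = {2, 5, 6, 8}
Tree: B1–B2, B2–B3, B3–B4, B4–B5, B5–B6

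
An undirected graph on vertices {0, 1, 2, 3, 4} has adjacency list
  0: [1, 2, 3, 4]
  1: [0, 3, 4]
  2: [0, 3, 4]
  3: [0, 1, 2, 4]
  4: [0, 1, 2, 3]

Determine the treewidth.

A width-3 tree decomposition is:
Bags: B1 = {0, 1, 3, 4}  B2 = {0, 2, 3, 4}
Tree: B1–B2
The largest bag has 4 vertices, giving width 3; this decomposition certifies tw(G) ≤ 3. On the other hand G contains the 4-clique {0, 1, 3, 4}. A clique must lie in a single bag of any decomposition, so no decomposition can have width below 3. Combining the bounds, tw(G) = 3.

3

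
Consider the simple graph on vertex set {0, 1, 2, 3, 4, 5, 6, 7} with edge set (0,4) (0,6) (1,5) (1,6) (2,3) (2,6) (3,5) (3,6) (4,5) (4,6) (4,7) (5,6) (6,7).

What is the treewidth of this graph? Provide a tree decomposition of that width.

Treewidth 2.
One such decomposition:
Bags: B1 = {4, 6, 7}  B2 = {0, 4, 6}  B3 = {4, 5, 6}  B4 = {3, 5, 6}  B5 = {2, 3, 6}  B6 = {1, 5, 6}
Tree: B1–B2, B2–B3, B3–B4, B4–B5, B3–B6

Every bag has size at most 3, so the width is 3 − 1 = 2 and tw(G) ≤ 2. Conversely, {1, 5, 6} is a clique of size 3, and the vertices of any clique must share a bag in every tree decomposition; so some bag has ≥ 3 vertices and tw(G) ≥ 2. Combining the bounds, tw(G) = 2.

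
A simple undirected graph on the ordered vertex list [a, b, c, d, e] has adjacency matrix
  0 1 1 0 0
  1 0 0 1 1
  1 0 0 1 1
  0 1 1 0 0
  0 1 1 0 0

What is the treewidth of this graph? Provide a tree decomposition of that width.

Treewidth 2.
One such decomposition:
Bags: B1 = {a, b, c}  B2 = {b, c, d}  B3 = {b, c, e}
Tree: B1–B2, B2–B3

Each bag holds 3 vertices, so the decomposition has width 2, which upper-bounds the treewidth. The edges c–a–b–d–c form a cycle, so G is not a tree and its treewidth is at least 2. The upper and lower bounds meet at 2, so that is the treewidth.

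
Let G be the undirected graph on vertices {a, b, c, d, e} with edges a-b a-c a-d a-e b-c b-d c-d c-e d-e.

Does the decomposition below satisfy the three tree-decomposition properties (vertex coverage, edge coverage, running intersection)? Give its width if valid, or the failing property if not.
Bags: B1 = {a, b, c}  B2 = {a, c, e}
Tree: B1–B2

No — vertex d appears in no bag.

A tree decomposition must satisfy three properties: every vertex lies in some bag; for every edge, both endpoints lie together in some bag; and for every vertex, the bags containing it form a connected subtree. Here vertex d appears in no bag, so the decomposition is invalid.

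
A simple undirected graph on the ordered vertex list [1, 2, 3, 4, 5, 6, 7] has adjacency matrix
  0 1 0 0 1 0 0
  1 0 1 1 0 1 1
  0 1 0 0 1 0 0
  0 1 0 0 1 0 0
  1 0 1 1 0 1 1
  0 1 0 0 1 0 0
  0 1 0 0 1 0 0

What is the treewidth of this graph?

A width-2 tree decomposition is:
Bags: B1 = {2, 4, 5}  B2 = {2, 5, 7}  B3 = {2, 3, 5}  B4 = {2, 5, 6}  B5 = {1, 2, 5}
Tree: B1–B2, B2–B3, B3–B4, B4–B5
Each bag holds 3 vertices, so the decomposition has width 2, which upper-bounds the treewidth. For the lower bound, G contains the cycle 5–4–2–7–5, so G is not a forest; only forests have treewidth ≤ 1, hence tw(G) ≥ 2. The upper and lower bounds meet at 2, so that is the treewidth.

2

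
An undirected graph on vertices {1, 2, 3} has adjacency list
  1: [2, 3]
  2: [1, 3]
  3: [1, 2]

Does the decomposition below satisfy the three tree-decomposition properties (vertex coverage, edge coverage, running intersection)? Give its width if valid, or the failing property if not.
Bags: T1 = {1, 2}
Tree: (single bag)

A tree decomposition must satisfy three properties: every vertex lies in some bag; for every edge, both endpoints lie together in some bag; and for every vertex, the bags containing it form a connected subtree. Here vertex 3 appears in no bag, so the decomposition is invalid.

No — vertex 3 appears in no bag.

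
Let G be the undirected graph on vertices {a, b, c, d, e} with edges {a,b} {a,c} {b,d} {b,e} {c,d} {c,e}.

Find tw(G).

2

A width-2 tree decomposition is:
Bags: B1 = {b, c, d}  B2 = {a, b, c}  B3 = {b, c, e}
Tree: B1–B2, B2–B3
Every bag has size at most 3, so the width is 3 − 1 = 2 and tw(G) ≤ 2. For the lower bound, G contains the cycle b–d–c–a–b, so G is not a forest; only forests have treewidth ≤ 1, hence tw(G) ≥ 2. Hence tw(G) = 2 exactly.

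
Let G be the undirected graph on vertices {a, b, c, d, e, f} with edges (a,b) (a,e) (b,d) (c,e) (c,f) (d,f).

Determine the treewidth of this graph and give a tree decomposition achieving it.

Each bag holds 3 vertices, so the decomposition has width 2, which upper-bounds the treewidth. Since f–d–b–a–e–c–f is a cycle in G, G is not acyclic. Forests are exactly the graphs of treewidth ≤ 1, so tw(G) ≥ 2. Hence tw(G) = 2 exactly.

Treewidth 2.
One such decomposition:
Bags: B1 = {b, d, f}  B2 = {a, b, f}  B3 = {a, e, f}  B4 = {c, e, f}
Tree: B1–B2, B2–B3, B3–B4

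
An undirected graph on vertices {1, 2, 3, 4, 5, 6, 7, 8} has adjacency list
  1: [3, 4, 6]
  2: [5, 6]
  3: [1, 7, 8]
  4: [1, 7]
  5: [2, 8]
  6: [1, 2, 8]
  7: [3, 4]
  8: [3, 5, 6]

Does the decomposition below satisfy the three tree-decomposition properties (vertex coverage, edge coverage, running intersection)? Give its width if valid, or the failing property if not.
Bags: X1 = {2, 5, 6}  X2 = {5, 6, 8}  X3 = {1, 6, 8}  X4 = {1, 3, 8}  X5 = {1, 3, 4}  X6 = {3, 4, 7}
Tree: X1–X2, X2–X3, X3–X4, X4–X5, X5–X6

Checking the three conditions: (i) the bags cover all of {1, 2, 3, 4, 5, 6, 7, 8}; (ii) for each edge, some bag contains both endpoints; (iii) the bags containing any fixed vertex form a subtree. All hold, so the decomposition is valid with width 3 − 1 = 2.

Yes; width 2.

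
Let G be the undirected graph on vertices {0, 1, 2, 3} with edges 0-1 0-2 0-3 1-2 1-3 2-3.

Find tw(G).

A width-3 tree decomposition is:
Bags: B1 = {0, 1, 2, 3}
Tree: (single bag)
With just one bag of size 4, the width is 4 − 1 = 3, so tw(G) ≤ 3. Conversely, {0, 1, 2, 3} is a clique of size 4, and the vertices of any clique must share a bag in every tree decomposition; so some bag has ≥ 4 vertices and tw(G) ≥ 3. Therefore the treewidth is 3.

3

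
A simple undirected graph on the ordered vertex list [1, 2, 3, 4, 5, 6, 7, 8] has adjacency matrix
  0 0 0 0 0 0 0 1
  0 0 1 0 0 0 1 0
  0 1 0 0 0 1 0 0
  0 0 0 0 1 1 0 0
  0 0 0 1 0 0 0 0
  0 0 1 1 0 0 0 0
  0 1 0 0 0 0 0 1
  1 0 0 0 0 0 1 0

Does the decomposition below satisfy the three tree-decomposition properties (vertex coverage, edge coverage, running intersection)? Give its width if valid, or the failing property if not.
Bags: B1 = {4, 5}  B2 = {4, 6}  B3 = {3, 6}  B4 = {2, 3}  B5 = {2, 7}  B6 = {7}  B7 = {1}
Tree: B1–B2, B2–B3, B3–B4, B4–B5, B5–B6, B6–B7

A tree decomposition must satisfy three properties: every vertex lies in some bag; for every edge, both endpoints lie together in some bag; and for every vertex, the bags containing it form a connected subtree. Here vertex 8 appears in no bag, so the decomposition is invalid.

No — vertex 8 appears in no bag.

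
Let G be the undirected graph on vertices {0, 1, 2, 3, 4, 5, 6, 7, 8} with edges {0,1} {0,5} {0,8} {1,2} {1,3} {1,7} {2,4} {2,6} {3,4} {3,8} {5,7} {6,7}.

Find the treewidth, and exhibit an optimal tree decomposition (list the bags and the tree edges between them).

Every bag has size at most 4, so the width is 4 − 1 = 3 and tw(G) ≤ 3. For the lower bound: the 4 vertex sets {2,4,6}, {3}, {1}, {0,5,7,8} are disjoint, each induces a connected subgraph, and every pair is joined by at least one edge of G. Contracting each set to a single vertex therefore yields K_{4} as a minor, and since treewidth is minor-monotone, tw(G) ≥ tw(K_{4}) = 3. Therefore the treewidth is 3.

Treewidth 3.
Bags: B1 = {2, 3, 4, 6}  B2 = {1, 2, 3, 6}  B3 = {1, 3, 6, 7}  B4 = {1, 3, 7, 8}  B5 = {0, 1, 7, 8}  B6 = {0, 5, 7, 8}
Tree: B1–B2, B2–B3, B3–B4, B4–B5, B5–B6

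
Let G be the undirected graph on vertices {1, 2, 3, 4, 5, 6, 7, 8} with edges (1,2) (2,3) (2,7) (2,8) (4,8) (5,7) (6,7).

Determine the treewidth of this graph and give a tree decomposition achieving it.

Treewidth 1.
One such decomposition:
Bags: B1 = {2, 3}  B2 = {1, 2}  B3 = {2, 8}  B4 = {2, 7}  B5 = {6, 7}  B6 = {4, 8}  B7 = {5, 7}
Tree: B1–B2, B2–B3, B2–B4, B4–B5, B3–B6, B4–B7

Every bag has size at most 2, so the width is 2 − 1 = 1 and tw(G) ≤ 1. Since G has at least one edge (e.g. 2–3), it is not an edgeless graph, so tw(G) ≥ 1. Hence tw(G) = 1 exactly.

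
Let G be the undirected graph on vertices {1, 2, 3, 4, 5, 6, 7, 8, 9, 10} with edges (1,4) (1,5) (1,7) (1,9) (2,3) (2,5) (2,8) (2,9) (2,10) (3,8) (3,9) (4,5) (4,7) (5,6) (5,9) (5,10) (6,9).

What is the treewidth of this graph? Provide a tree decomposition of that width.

Every bag has size at most 3, so the width is 3 − 1 = 2 and tw(G) ≤ 2. Conversely, {2, 3, 8} is a clique of size 3, and the vertices of any clique must share a bag in every tree decomposition; so some bag has ≥ 3 vertices and tw(G) ≥ 2. Hence tw(G) = 2 exactly.

Treewidth 2.
Bags: B1 = {1, 5, 9}  B2 = {1, 4, 5}  B3 = {2, 5, 9}  B4 = {2, 3, 9}  B5 = {2, 3, 8}  B6 = {5, 6, 9}  B7 = {2, 5, 10}  B8 = {1, 4, 7}
Tree: B1–B2, B1–B3, B3–B4, B4–B5, B3–B6, B3–B7, B2–B8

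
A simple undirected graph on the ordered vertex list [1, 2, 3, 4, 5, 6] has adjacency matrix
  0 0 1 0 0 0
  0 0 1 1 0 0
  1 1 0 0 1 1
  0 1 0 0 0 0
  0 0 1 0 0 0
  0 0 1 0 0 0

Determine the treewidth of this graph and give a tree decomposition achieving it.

Each bag holds 2 vertices, so the decomposition has width 1, which upper-bounds the treewidth. Since G has at least one edge (e.g. 4–2), it is not an edgeless graph, so tw(G) ≥ 1. The upper and lower bounds meet at 1, so that is the treewidth.

Treewidth 1.
One optimal decomposition is:
Bags: B1 = {2, 4}  B2 = {2, 3}  B3 = {3, 6}  B4 = {1, 3}  B5 = {3, 5}
Tree: B1–B2, B2–B3, B3–B4, B2–B5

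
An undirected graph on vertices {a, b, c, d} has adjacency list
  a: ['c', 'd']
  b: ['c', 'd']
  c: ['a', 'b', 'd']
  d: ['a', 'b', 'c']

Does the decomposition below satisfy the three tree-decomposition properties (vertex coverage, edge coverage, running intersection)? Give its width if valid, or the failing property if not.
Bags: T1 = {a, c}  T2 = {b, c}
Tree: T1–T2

No — vertex d appears in no bag.

A tree decomposition must satisfy three properties: every vertex lies in some bag; for every edge, both endpoints lie together in some bag; and for every vertex, the bags containing it form a connected subtree. Here vertex d appears in no bag, so the decomposition is invalid.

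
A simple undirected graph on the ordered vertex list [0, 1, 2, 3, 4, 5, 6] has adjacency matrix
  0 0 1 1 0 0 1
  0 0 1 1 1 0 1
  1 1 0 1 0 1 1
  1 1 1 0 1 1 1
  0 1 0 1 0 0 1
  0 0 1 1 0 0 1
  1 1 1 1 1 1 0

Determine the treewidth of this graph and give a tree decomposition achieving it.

Each bag holds 4 vertices, so the decomposition has width 3, which upper-bounds the treewidth. Conversely, {0, 2, 3, 6} is a clique of size 4, and the vertices of any clique must share a bag in every tree decomposition; so some bag has ≥ 4 vertices and tw(G) ≥ 3. Therefore the treewidth is 3.

Treewidth 3.
Bags: B1 = {1, 3, 4, 6}  B2 = {1, 2, 3, 6}  B3 = {0, 2, 3, 6}  B4 = {2, 3, 5, 6}
Tree: B1–B2, B2–B3, B3–B4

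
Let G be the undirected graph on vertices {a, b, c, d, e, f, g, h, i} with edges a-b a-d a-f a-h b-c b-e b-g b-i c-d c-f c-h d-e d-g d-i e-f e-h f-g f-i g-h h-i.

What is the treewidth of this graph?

4

A width-4 tree decomposition is:
Bags: B1 = {b, d, f, h, i}  B2 = {b, c, d, f, h}  B3 = {b, d, e, f, h}  B4 = {b, d, f, g, h}  B5 = {a, b, d, f, h}
Tree: B1–B2, B2–B3, B3–B4, B4–B5
Every bag has size at most 5, so the width is 5 − 1 = 4 and tw(G) ≤ 4. For the lower bound: the 5 vertex sets {h,i}, {c,f}, {b,e}, {d}, {g} are disjoint, each induces a connected subgraph, and every pair is joined by at least one edge of G. Contracting each set to a single vertex therefore yields K_{5} as a minor, and since treewidth is minor-monotone, tw(G) ≥ tw(K_{5}) = 4. The upper and lower bounds meet at 4, so that is the treewidth.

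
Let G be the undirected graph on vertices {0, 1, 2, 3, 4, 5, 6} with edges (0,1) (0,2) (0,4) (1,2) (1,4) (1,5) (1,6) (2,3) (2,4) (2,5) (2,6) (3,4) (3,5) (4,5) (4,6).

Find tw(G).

3

A width-3 tree decomposition is:
Bags: B1 = {1, 2, 4, 6}  B2 = {1, 2, 4, 5}  B3 = {0, 1, 2, 4}  B4 = {2, 3, 4, 5}
Tree: B1–B2, B1–B3, B2–B4
The largest bag has 4 vertices, giving width 3; this decomposition certifies tw(G) ≤ 3. Conversely, {0, 1, 2, 4} is a clique of size 4, and the vertices of any clique must share a bag in every tree decomposition; so some bag has ≥ 4 vertices and tw(G) ≥ 3. The upper and lower bounds meet at 3, so that is the treewidth.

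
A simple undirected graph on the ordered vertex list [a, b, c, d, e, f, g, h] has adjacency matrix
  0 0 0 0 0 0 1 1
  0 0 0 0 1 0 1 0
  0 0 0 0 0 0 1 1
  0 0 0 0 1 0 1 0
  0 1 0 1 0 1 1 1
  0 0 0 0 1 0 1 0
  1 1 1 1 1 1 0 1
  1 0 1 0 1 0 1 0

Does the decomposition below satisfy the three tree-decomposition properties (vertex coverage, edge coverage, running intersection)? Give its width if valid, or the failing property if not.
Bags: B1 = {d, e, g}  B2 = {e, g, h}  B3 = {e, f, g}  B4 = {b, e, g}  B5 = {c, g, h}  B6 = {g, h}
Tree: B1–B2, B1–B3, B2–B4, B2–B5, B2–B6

A tree decomposition must satisfy three properties: every vertex lies in some bag; for every edge, both endpoints lie together in some bag; and for every vertex, the bags containing it form a connected subtree. Here vertex a appears in no bag, so the decomposition is invalid.

No — vertex a appears in no bag.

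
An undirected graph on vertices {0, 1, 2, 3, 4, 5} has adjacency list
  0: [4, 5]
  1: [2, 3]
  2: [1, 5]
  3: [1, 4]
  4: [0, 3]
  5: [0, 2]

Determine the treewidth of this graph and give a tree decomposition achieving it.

Every bag has size at most 3, so the width is 3 − 1 = 2 and tw(G) ≤ 2. Since 4–3–1–2–5–0–4 is a cycle in G, G is not acyclic. Forests are exactly the graphs of treewidth ≤ 1, so tw(G) ≥ 2. Combining the bounds, tw(G) = 2.

Treewidth 2.
One optimal decomposition is:
Bags: B1 = {1, 3, 4}  B2 = {1, 2, 4}  B3 = {2, 4, 5}  B4 = {0, 4, 5}
Tree: B1–B2, B2–B3, B3–B4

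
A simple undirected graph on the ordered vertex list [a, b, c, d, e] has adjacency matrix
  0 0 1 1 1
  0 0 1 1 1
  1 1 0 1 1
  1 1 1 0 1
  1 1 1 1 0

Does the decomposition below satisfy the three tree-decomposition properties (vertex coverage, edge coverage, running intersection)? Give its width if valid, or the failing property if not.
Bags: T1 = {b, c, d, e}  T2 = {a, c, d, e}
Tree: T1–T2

Yes; width 3.

Checking the three conditions: (i) the bags cover all of {a, b, c, d, e}; (ii) for each edge, some bag contains both endpoints; (iii) the bags containing any fixed vertex form a subtree. All hold, so the decomposition is valid with width 4 − 1 = 3.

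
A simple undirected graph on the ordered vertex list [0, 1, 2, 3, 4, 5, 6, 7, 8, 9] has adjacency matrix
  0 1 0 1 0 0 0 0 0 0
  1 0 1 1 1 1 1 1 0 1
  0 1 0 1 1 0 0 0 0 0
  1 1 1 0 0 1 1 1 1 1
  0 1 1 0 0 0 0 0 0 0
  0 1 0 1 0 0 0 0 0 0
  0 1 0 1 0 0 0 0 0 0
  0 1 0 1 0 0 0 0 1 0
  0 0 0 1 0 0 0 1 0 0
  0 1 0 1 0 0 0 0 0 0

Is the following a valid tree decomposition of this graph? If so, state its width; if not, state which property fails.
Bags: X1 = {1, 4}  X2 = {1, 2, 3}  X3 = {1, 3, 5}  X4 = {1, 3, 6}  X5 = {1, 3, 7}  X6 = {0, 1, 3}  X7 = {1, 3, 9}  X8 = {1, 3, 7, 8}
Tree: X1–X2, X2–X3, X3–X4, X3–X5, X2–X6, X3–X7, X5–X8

A tree decomposition must satisfy three properties: every vertex lies in some bag; for every edge, both endpoints lie together in some bag; and for every vertex, the bags containing it form a connected subtree. Here edge (2,4) lies in no bag, so the decomposition is invalid.

No — edge (2,4) lies in no bag.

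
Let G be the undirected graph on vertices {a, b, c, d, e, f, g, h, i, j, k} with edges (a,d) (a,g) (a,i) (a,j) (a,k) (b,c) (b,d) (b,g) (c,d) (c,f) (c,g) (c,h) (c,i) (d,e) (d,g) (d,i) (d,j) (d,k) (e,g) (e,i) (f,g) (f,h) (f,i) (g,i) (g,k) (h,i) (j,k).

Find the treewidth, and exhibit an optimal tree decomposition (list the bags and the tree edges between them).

Every bag has size at most 4, so the width is 4 − 1 = 3 and tw(G) ≤ 3. For the lower bound, the 4 vertices {a, d, g, k} are pairwise adjacent, and any tree decomposition puts a clique entirely inside one bag — forcing width ≥ 3. The upper and lower bounds meet at 3, so that is the treewidth.

Treewidth 3.
Bags: B1 = {a, d, g, k}  B2 = {a, d, g, i}  B3 = {c, d, g, i}  B4 = {b, c, d, g}  B5 = {a, d, j, k}  B6 = {d, e, g, i}  B7 = {c, f, g, i}  B8 = {c, f, h, i}
Tree: B1–B2, B2–B3, B3–B4, B1–B5, B3–B6, B3–B7, B7–B8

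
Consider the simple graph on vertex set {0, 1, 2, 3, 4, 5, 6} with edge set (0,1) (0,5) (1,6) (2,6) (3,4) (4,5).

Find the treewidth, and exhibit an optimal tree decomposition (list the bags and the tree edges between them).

The largest bag has 2 vertices, giving width 1; this decomposition certifies tw(G) ≤ 1. Since G has at least one edge (e.g. 2–6), it is not an edgeless graph, so tw(G) ≥ 1. The upper and lower bounds meet at 1, so that is the treewidth.

Treewidth 1.
One such decomposition:
Bags: B1 = {2, 6}  B2 = {1, 6}  B3 = {0, 1}  B4 = {0, 5}  B5 = {4, 5}  B6 = {3, 4}
Tree: B1–B2, B2–B3, B3–B4, B4–B5, B5–B6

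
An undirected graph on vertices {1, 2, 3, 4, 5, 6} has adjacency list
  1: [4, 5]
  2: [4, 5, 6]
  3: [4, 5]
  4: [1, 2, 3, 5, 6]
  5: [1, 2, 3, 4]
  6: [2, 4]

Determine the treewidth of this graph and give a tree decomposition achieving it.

Treewidth 2.
One optimal decomposition is:
Bags: B1 = {1, 4, 5}  B2 = {2, 4, 5}  B3 = {2, 4, 6}  B4 = {3, 4, 5}
Tree: B1–B2, B2–B3, B2–B4

The largest bag has 3 vertices, giving width 2; this decomposition certifies tw(G) ≤ 2. Conversely, {1, 4, 5} is a clique of size 3, and the vertices of any clique must share a bag in every tree decomposition; so some bag has ≥ 3 vertices and tw(G) ≥ 2. Combining the bounds, tw(G) = 2.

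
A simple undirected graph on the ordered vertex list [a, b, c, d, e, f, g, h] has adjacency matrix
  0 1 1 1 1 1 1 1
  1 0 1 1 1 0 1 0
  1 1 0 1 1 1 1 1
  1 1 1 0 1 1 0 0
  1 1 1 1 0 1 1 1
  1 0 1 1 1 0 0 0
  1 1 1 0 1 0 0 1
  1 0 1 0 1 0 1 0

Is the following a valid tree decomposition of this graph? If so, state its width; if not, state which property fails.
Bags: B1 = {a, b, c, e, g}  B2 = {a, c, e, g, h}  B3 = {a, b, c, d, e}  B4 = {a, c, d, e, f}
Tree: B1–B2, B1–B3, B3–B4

Every vertex of G appears in some bag (union = {a, b, c, d, e, f, g, h}); every edge is covered by a bag; and for each vertex v the set of bags containing v is connected in the bag tree. The decomposition is therefore valid. The largest bag has 5 vertices, so the width is 4.

Yes; width 4.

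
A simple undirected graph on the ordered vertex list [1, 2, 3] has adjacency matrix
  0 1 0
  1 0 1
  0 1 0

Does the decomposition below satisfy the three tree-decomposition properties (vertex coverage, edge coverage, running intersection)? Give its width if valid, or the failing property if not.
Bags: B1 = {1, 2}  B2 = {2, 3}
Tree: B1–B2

Checking the three conditions: (i) the bags cover all of {1, 2, 3}; (ii) for each edge, some bag contains both endpoints; (iii) the bags containing any fixed vertex form a subtree. All hold, so the decomposition is valid with width 2 − 1 = 1.

Yes; width 1.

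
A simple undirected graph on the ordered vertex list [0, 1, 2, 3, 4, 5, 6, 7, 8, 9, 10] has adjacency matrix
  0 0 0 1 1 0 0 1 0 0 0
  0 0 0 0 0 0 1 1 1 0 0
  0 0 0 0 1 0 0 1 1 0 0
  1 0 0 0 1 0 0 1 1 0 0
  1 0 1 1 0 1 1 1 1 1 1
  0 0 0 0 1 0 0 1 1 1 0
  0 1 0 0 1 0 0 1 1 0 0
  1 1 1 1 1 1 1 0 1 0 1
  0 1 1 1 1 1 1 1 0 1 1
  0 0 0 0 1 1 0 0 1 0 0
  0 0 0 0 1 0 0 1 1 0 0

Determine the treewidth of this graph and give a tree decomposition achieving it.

Treewidth 3.
One optimal decomposition is:
Bags: B1 = {1, 6, 7, 8}  B2 = {4, 6, 7, 8}  B3 = {4, 7, 8, 10}  B4 = {4, 5, 7, 8}  B5 = {2, 4, 7, 8}  B6 = {4, 5, 8, 9}  B7 = {3, 4, 7, 8}  B8 = {0, 3, 4, 7}
Tree: B1–B2, B2–B3, B2–B4, B3–B5, B4–B6, B3–B7, B7–B8

The largest bag has 4 vertices, giving width 3; this decomposition certifies tw(G) ≤ 3. For the lower bound, the 4 vertices {1, 6, 7, 8} are pairwise adjacent, and any tree decomposition puts a clique entirely inside one bag — forcing width ≥ 3. The upper and lower bounds meet at 3, so that is the treewidth.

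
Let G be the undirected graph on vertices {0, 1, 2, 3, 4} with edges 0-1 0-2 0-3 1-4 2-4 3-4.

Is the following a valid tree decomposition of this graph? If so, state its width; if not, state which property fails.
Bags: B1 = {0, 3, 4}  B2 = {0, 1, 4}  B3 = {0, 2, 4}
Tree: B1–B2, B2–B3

Yes; width 2.

Vertex coverage: the bags together contain {0, 1, 2, 3, 4}, the full vertex set. Edge coverage: each edge of G has both endpoints in at least one bag. Running intersection: for every vertex, the bags containing it form a connected subtree. All three properties hold, so this is a valid tree decomposition of width max|bag| − 1 = 2, and hence tw(G) ≤ 2.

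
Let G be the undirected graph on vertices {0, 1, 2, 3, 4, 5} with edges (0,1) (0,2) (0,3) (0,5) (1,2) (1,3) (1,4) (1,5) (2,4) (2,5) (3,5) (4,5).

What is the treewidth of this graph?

3

A width-3 tree decomposition is:
Bags: B1 = {0, 1, 2, 5}  B2 = {0, 1, 3, 5}  B3 = {1, 2, 4, 5}
Tree: B1–B2, B1–B3
Every bag has size at most 4, so the width is 4 − 1 = 3 and tw(G) ≤ 3. For the lower bound, the 4 vertices {0, 1, 2, 5} are pairwise adjacent, and any tree decomposition puts a clique entirely inside one bag — forcing width ≥ 3. Combining the bounds, tw(G) = 3.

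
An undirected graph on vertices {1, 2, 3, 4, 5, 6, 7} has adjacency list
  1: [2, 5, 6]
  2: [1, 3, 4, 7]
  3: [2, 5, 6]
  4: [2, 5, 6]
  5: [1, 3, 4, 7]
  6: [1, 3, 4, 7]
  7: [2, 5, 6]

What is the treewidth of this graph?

3

A width-3 tree decomposition is:
Bags: B1 = {2, 3, 5, 6}  B2 = {2, 4, 5, 6}  B3 = {1, 2, 5, 6}  B4 = {2, 5, 6, 7}
Tree: B1–B2, B2–B3, B3–B4
The largest bag has 4 vertices, giving width 3; this decomposition certifies tw(G) ≤ 3. For the lower bound: the 4 vertex sets {2,3}, {4,6}, {5}, {1} are disjoint, each induces a connected subgraph, and every pair is joined by at least one edge of G. Contracting each set to a single vertex therefore yields K_{4} as a minor, and since treewidth is minor-monotone, tw(G) ≥ tw(K_{4}) = 3. The upper and lower bounds meet at 3, so that is the treewidth.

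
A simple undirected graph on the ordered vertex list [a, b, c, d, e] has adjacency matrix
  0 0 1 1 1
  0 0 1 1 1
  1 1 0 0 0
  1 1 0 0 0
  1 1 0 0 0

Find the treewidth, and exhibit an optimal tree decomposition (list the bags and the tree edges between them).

Treewidth 2.
One optimal decomposition is:
Bags: B1 = {a, b, d}  B2 = {a, b, e}  B3 = {a, b, c}
Tree: B1–B2, B2–B3

Every bag has size at most 3, so the width is 3 − 1 = 2 and tw(G) ≤ 2. The edges d–a–e–b–d form a cycle, so G is not a tree and its treewidth is at least 2. Therefore the treewidth is 2.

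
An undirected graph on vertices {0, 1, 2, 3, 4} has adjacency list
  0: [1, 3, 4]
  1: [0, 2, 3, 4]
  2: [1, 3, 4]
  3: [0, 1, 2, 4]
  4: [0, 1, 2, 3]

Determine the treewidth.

A width-3 tree decomposition is:
Bags: B1 = {0, 1, 3, 4}  B2 = {1, 2, 3, 4}
Tree: B1–B2
The largest bag has 4 vertices, giving width 3; this decomposition certifies tw(G) ≤ 3. Conversely, {0, 1, 3, 4} is a clique of size 4, and the vertices of any clique must share a bag in every tree decomposition; so some bag has ≥ 4 vertices and tw(G) ≥ 3. Therefore the treewidth is 3.

3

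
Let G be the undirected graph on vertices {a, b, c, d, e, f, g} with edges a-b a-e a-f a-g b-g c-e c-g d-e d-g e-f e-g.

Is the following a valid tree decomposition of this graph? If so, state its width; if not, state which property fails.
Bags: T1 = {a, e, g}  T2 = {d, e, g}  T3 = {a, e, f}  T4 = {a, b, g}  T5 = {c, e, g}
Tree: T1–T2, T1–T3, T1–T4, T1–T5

Vertex coverage: the bags together contain {a, b, c, d, e, f, g}, the full vertex set. Edge coverage: each edge of G has both endpoints in at least one bag. Running intersection: for every vertex, the bags containing it form a connected subtree. All three properties hold, so this is a valid tree decomposition of width max|bag| − 1 = 2, and hence tw(G) ≤ 2.

Yes; width 2.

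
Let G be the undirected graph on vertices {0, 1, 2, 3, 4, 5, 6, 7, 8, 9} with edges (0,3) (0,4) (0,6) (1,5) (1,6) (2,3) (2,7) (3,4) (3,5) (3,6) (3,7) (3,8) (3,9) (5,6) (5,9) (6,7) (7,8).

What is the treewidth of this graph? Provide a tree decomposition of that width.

The largest bag has 3 vertices, giving width 2; this decomposition certifies tw(G) ≤ 2. On the other hand G contains the 3-clique {1, 5, 6}. A clique must lie in a single bag of any decomposition, so no decomposition can have width below 2. Hence tw(G) = 2 exactly.

Treewidth 2.
One optimal decomposition is:
Bags: B1 = {0, 3, 4}  B2 = {0, 3, 6}  B3 = {3, 5, 6}  B4 = {3, 5, 9}  B5 = {1, 5, 6}  B6 = {3, 6, 7}  B7 = {3, 7, 8}  B8 = {2, 3, 7}
Tree: B1–B2, B2–B3, B3–B4, B3–B5, B2–B6, B6–B7, B6–B8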